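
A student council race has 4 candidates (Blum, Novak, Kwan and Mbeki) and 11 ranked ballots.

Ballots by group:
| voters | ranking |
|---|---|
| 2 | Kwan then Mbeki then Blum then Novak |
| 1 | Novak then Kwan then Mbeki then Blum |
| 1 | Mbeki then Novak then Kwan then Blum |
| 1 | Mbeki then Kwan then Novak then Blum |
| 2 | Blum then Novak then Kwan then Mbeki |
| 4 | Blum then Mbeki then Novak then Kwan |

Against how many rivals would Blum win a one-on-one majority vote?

Blum against each rival (11 voters):
Blum–Novak: Blum 8–3.
Blum vs Kwan: Blum, 6–5.
Blum vs Mbeki: Blum wins 6–5.
Blum beats Novak, Kwan, Mbeki — 3 pairwise wins.

3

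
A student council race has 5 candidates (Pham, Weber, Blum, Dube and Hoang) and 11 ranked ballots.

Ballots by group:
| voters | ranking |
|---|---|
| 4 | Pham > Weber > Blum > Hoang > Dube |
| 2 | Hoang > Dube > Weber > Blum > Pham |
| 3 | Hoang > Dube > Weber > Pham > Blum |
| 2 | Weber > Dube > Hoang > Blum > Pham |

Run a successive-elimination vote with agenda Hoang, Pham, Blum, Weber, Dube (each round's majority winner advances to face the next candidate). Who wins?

Weber

Round 1: Hoang vs Pham — 7–4, Hoang advances.
Round 2: Hoang vs Blum — 7–4, Hoang advances.
Round 3: Hoang vs Weber — 5–6, Weber advances.
Round 4: Weber vs Dube — 6–5, Weber advances.
Weber survives the agenda.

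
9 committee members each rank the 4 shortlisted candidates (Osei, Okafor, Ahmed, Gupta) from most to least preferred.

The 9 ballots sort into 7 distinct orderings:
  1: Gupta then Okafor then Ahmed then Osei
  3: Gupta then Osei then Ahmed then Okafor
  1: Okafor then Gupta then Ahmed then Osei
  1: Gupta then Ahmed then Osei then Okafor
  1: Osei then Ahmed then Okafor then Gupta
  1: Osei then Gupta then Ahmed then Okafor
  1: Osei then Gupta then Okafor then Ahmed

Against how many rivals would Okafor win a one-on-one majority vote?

0

Okafor against each rival (9 committee members):
Okafor vs Osei: 2 to 7, Osei.
Okafor vs Ahmed: 1+1+1 = 3 for Okafor, 6 for Ahmed — Ahmed by 6–3.
Okafor vs Gupta: Okafor is ranked higher on 1+1 = 2 ballots, Gupta on 7. Gupta wins 7–2.
Okafor beats no one; loses to Osei, Ahmed, Gupta — 0 pairwise wins.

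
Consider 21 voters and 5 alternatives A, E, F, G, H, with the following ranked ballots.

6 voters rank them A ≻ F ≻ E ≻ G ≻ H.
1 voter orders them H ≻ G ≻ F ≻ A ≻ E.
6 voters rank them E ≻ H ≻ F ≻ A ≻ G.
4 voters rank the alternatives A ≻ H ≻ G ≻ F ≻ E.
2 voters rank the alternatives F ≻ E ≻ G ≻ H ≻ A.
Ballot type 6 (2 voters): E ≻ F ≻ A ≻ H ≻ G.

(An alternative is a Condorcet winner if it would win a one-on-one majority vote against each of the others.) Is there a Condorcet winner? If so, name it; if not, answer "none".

none

Head-to-head results (21 voters):
A vs E: A, 11–10.
A vs F: F wins 11–10.
A–G: A 18–3.
A–H: A 12–9.
E vs F: F wins 13–8.
E–G: E 16–5.
E vs H: E wins 16–5.
F vs G: F wins 16–5.
F–H: H 11–10.
G vs H: H wins 13–8.
Each alternative drops at least one matchup (A loses to F; E loses to A; F loses to H; G loses to A; H loses to A); the cycle A → H → F → A rules out a Condorcet winner.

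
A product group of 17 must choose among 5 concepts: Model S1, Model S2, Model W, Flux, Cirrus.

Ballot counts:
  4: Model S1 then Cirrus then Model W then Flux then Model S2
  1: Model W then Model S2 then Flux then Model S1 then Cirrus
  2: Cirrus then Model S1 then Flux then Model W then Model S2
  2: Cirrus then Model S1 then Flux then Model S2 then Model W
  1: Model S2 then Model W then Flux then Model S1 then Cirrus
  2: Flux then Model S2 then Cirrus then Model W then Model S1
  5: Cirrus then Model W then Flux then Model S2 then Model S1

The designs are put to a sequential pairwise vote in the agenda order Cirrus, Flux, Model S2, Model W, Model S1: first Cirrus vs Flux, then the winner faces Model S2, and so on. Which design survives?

Round 1: Cirrus vs Flux — 13–4, Cirrus advances.
Round 2: Cirrus vs Model S2 — 13–4, Cirrus advances.
Round 3: Cirrus vs Model W — 15–2, Cirrus advances.
Round 4: Cirrus vs Model S1 — 11–6, Cirrus advances.
The agenda winner is Cirrus.

Cirrus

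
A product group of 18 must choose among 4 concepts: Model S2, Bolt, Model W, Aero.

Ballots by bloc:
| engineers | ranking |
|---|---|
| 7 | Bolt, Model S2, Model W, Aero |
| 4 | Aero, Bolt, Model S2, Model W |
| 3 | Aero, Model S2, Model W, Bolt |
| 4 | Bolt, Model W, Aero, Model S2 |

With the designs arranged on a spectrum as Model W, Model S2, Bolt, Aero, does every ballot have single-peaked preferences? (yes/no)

no

Axis positions: Model W=1, Model S2=2, Bolt=3, Aero=4.
Bloc 1 (peak Bolt at position 3): ranking walks positions 3-2-1-4, expanding outward from the peak — single-peaked.
Bloc 2 (peak Aero at position 4): ranking walks positions 4-3-2-1, expanding outward from the peak — single-peaked.
Bloc 3: ranking walks positions 4-2-1-3; Model S2 is ranked above Bolt even though Bolt lies between Model S2 and the peak Aero on the axis — preferences dip and rise again. Not single-peaked.
Bloc 4: ranking walks positions 3-1-4-2; Model W is ranked above Model S2 even though Model S2 lies between Model W and the peak Bolt on the axis — preferences dip and rise again. Not single-peaked.
Bloc 3 violates single-peakedness, so the profile is not single-peaked on this axis.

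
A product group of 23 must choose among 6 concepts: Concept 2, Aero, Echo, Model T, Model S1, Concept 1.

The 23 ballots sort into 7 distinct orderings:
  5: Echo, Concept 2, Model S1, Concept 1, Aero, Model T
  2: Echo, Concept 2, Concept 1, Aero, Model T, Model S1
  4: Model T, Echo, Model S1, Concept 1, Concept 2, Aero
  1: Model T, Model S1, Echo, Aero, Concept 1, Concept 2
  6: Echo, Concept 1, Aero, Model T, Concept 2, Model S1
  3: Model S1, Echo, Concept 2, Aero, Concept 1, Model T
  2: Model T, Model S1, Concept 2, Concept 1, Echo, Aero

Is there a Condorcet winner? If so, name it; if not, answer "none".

Check each pair by majority over 23 ballots:
Concept 2 vs Aero: 16 to 7, Concept 2.
Concept 2 vs Echo: Echo, 21–2.
Concept 2 vs Model T: 10 to 13, Model T.
Concept 2 vs Model S1: 13 to 10, Concept 2.
Concept 2 vs Concept 1: Concept 2 is ranked higher on 5+2+3+2 = 12 ballots, Concept 1 on 11. Concept 2 wins 12–11.
Aero vs Echo: Aero preferred on 0 ballots; Echo wins 23–0.
Aero vs Model T: Aero, 16–7.
Aero vs Model S1: Model S1 wins 15–8.
Aero vs Concept 1: 1+3 = 4 for Aero, 19 for Concept 1 — Concept 1 by 19–4.
Echo vs Model T: 16 to 7, Echo.
Echo vs Model S1: Echo is ranked higher on 5+2+4+6 = 17 ballots, Model S1 on 6. Echo wins 17–6.
Echo vs Concept 1: Echo, 21–2.
Model T vs Model S1: Model T preferred on 2+4+1+6+2 = 15 ballots; Model T wins 15–8.
Model T–Concept 1: Concept 1 16–7.
Model S1–Concept 1: Model S1 15–8.
Echo wins every pairwise contest, so Echo is the Condorcet winner.

Echo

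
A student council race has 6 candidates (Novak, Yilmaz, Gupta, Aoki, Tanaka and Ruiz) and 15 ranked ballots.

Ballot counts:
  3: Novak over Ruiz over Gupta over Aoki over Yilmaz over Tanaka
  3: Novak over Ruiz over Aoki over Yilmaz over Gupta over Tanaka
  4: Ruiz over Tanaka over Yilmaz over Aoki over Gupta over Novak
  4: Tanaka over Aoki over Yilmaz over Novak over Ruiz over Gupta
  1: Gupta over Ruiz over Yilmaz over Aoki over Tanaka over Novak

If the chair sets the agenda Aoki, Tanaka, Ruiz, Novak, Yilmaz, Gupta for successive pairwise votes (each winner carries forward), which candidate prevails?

Yilmaz

Round 1: Aoki vs Tanaka — 7–8, Tanaka advances.
Round 2: Tanaka vs Ruiz — 4–11, Ruiz advances.
Round 3: Ruiz vs Novak — 5–10, Novak advances.
Round 4: Novak vs Yilmaz — 6–9, Yilmaz advances.
Round 5: Yilmaz vs Gupta — 11–4, Yilmaz advances.
Yilmaz survives the agenda.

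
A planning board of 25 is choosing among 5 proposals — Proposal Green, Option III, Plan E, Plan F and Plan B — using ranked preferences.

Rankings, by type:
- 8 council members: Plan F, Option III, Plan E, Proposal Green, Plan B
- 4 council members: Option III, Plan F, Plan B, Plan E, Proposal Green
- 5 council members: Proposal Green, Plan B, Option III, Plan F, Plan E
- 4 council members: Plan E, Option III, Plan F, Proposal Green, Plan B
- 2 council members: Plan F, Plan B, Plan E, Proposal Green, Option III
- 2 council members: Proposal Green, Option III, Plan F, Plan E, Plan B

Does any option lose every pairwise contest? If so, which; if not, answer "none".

Pairwise majorities:
Proposal Green vs Option III: Option III wins 16–9.
Proposal Green vs Plan E: 5+2 = 7 for Proposal Green, 18 for Plan E — Plan E by 18–7.
Proposal Green vs Plan F: Plan F wins 18–7.
Proposal Green vs Plan B: 19 to 6, Proposal Green.
Option III vs Plan E: Option III wins 19–6.
Option III vs Plan F: 4+5+4+2 = 15 for Option III, 10 for Plan F — Option III by 15–10.
Option III vs Plan B: 18 to 7, Option III.
Plan E vs Plan F: Plan F wins 21–4.
Plan E–Plan B: Plan E 14–11.
Plan F vs Plan B: Plan F, 20–5.
Plan B loses to every other option — it is the Condorcet loser.

Plan B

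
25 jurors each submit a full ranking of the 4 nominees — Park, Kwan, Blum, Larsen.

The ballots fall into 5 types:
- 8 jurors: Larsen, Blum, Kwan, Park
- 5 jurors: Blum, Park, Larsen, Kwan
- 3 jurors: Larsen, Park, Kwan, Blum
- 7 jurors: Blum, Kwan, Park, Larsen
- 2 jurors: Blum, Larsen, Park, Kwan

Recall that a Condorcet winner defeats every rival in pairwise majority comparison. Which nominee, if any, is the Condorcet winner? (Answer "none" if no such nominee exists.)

Blum

Check each pair by majority over 25 ballots:
Park vs Kwan: Kwan wins 15–10.
Park–Blum: Blum 22–3.
Park–Larsen: Larsen 13–12.
Kwan vs Blum: Blum, 22–3.
Kwan vs Larsen: Larsen, 18–7.
Blum vs Larsen: Blum, 14–11.
Blum beats each of Park, Kwan, Larsen — Blum is the Condorcet winner.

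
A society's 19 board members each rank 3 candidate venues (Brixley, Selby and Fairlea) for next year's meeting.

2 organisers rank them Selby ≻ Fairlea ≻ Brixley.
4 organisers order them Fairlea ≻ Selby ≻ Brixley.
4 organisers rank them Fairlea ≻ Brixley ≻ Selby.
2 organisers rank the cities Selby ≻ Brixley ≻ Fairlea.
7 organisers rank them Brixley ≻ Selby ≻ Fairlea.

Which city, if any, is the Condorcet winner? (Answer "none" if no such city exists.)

Check each pair by majority over 19 ballots:
Brixley vs Selby: 4+7 = 11 for Brixley, 8 for Selby — Brixley by 11–8.
Brixley vs Fairlea: Brixley preferred on 2+7 = 9 ballots; Fairlea wins 10–9.
Selby vs Fairlea: Selby preferred on 2+2+7 = 11 ballots; Selby wins 11–8.
Each city drops at least one matchup (Brixley loses to Fairlea; Selby loses to Brixley; Fairlea loses to Selby); the cycle Brixley beats Selby beats Fairlea beats Brixley rules out a Condorcet winner.

none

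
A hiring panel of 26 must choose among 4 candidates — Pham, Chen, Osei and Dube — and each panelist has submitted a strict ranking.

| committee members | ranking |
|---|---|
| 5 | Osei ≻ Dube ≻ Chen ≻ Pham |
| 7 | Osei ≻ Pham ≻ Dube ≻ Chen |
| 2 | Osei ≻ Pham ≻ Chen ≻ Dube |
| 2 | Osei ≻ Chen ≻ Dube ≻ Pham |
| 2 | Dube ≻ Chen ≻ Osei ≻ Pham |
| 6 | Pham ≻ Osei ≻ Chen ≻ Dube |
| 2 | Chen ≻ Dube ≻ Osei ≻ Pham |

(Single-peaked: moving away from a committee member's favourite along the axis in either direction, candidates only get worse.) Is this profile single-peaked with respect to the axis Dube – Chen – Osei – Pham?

no

Axis positions: Dube=1, Chen=2, Osei=3, Pham=4.
Ballot type 1: ranking walks positions 3-1-2-4; Dube is ranked above Chen even though Chen lies between Dube and the peak Osei on the axis — preferences dip and rise again. Not single-peaked.
Ballot type 2: ranking walks positions 3-4-1-2; Dube is ranked above Chen even though Chen lies between Dube and the peak Osei on the axis — preferences dip and rise again. Not single-peaked.
Ballot type 3 (peak Osei at position 3): ranking walks positions 3-4-2-1, expanding outward from the peak — single-peaked.
Ballot type 4 (peak Osei at position 3): ranking walks positions 3-2-1-4, expanding outward from the peak — single-peaked.
Ballot type 5 (peak Dube at position 1): ranking walks positions 1-2-3-4, expanding outward from the peak — single-peaked.
Ballot type 6 (peak Pham at position 4): ranking walks positions 4-3-2-1, expanding outward from the peak — single-peaked.
Ballot type 7 (peak Chen at position 2): ranking walks positions 2-1-3-4, expanding outward from the peak — single-peaked.
Ballot type 1 violates single-peakedness, so the profile is not single-peaked on this axis.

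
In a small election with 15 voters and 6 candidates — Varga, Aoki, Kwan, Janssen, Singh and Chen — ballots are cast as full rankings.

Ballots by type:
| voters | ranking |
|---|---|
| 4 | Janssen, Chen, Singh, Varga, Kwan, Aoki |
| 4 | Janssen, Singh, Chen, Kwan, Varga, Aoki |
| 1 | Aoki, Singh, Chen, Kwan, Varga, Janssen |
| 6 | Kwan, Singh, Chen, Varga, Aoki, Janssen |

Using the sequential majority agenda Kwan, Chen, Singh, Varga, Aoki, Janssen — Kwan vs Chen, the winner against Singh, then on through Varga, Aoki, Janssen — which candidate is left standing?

Round 1: Kwan vs Chen — 6–9, Chen advances.
Round 2: Chen vs Singh — 4–11, Singh advances.
Round 3: Singh vs Varga — 15–0, Singh advances.
Round 4: Singh vs Aoki — 14–1, Singh advances.
Round 5: Singh vs Janssen — 7–8, Janssen advances.
The agenda winner is Janssen.

Janssen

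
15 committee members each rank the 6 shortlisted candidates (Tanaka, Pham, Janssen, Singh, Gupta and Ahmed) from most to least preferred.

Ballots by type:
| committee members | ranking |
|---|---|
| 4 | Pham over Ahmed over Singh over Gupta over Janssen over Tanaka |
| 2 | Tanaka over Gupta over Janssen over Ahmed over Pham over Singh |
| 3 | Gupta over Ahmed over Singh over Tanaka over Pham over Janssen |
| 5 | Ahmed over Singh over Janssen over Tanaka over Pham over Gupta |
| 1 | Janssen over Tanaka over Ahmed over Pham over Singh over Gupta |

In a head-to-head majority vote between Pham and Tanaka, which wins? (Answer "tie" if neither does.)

Tanaka

Ballots ranking Pham above Tanaka: 4.
Ballots ranking Tanaka above Pham: 15 − 4 = 11.
Tanaka wins the head-to-head 11–4.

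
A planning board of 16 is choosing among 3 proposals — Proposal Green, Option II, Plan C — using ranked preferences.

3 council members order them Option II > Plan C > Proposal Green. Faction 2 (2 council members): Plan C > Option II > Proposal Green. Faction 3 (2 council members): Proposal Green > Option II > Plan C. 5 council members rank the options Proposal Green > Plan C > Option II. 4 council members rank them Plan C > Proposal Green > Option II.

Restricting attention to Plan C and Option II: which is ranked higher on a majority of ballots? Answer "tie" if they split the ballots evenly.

Ballots ranking Plan C above Option II: 2 + 5 + 4 = 11.
Ballots ranking Option II above Plan C: 16 − 11 = 5.
Plan C wins the head-to-head 11–5.

Plan C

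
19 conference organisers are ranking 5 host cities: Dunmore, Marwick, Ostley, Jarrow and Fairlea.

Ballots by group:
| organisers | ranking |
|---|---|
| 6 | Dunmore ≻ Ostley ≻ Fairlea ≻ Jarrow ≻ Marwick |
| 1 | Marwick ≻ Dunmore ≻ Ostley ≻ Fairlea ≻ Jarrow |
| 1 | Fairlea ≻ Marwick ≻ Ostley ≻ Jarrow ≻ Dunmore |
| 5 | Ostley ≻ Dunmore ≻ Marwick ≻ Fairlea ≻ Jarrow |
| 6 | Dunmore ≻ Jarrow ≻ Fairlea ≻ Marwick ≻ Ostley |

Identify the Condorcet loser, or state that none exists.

Pairwise majorities:
Dunmore vs Marwick: Dunmore is ranked higher on 6+5+6 = 17 ballots, Marwick on 2. Dunmore wins 17–2.
Dunmore vs Ostley: Dunmore preferred on 6+1+6 = 13 ballots; Dunmore wins 13–6.
Dunmore–Jarrow: Dunmore 18–1.
Dunmore vs Fairlea: Dunmore, 18–1.
Marwick vs Ostley: Marwick is ranked higher on 1+1+6 = 8 ballots, Ostley on 11. Ostley wins 11–8.
Marwick–Jarrow: Jarrow 12–7.
Marwick vs Fairlea: Marwick preferred on 1+5 = 6 ballots; Fairlea wins 13–6.
Ostley vs Jarrow: Ostley wins 13–6.
Ostley vs Fairlea: Ostley preferred on 6+1+5 = 12 ballots; Ostley wins 12–7.
Jarrow vs Fairlea: Jarrow is ranked higher on 6 ballots, Fairlea on 13. Fairlea wins 13–6.
Marwick is beaten in every head-to-head and is the Condorcet loser.

Marwick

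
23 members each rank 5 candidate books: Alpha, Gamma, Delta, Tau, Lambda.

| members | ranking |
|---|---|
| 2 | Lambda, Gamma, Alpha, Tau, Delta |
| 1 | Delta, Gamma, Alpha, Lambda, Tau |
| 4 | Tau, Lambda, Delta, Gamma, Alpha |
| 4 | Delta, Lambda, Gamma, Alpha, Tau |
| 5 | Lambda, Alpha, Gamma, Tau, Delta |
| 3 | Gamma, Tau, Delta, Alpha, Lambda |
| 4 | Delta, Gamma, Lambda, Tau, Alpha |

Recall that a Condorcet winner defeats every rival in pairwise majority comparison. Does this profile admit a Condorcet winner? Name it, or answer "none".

Pairwise majorities:
Alpha vs Gamma: Gamma, 18–5.
Alpha–Delta: Delta 16–7.
Alpha vs Tau: 12 to 11, Alpha.
Alpha vs Lambda: Lambda, 19–4.
Gamma vs Delta: Delta wins 13–10.
Gamma vs Tau: Gamma wins 19–4.
Gamma–Lambda: Lambda 15–8.
Delta vs Tau: 9 to 14, Tau.
Delta vs Lambda: Delta preferred on 1+4+3+4 = 12 ballots; Delta wins 12–11.
Tau vs Lambda: 4+3 = 7 for Tau, 16 for Lambda — Lambda by 16–7.
Every book loses at least once (Alpha loses to Gamma; Gamma loses to Delta; Delta loses to Tau; Tau loses to Alpha; Lambda loses to Delta). The majority relation contains the cycle Alpha > Tau > Delta > Alpha, so there is no Condorcet winner.

none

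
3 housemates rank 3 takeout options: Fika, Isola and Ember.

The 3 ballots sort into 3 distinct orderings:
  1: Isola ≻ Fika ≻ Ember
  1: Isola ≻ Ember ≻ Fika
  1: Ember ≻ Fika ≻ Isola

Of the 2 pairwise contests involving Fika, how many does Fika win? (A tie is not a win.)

0

Fika against each rival (3 friends):
Fika vs Isola: Fika preferred on 1 ballot; Isola wins 2–1.
Fika vs Ember: Ember, 2–1.
Fika beats no one; loses to Isola, Ember — 0 pairwise wins.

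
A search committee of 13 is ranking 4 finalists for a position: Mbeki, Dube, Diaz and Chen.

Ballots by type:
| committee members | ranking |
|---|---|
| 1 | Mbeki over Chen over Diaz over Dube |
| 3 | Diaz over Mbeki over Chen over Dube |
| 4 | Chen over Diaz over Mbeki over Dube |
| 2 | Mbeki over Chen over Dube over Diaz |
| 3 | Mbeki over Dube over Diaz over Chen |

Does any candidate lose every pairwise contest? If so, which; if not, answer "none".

Head-to-head results (13 committee members):
Mbeki–Dube: Mbeki 13–0.
Mbeki–Diaz: Diaz 7–6.
Mbeki vs Chen: Mbeki, 9–4.
Dube vs Diaz: Dube is ranked higher on 2+3 = 5 ballots, Diaz on 8. Diaz wins 8–5.
Dube vs Chen: 3 to 10, Chen.
Diaz–Chen: Chen 7–6.
Only Dube has no wins; Dube is the Condorcet loser.

Dube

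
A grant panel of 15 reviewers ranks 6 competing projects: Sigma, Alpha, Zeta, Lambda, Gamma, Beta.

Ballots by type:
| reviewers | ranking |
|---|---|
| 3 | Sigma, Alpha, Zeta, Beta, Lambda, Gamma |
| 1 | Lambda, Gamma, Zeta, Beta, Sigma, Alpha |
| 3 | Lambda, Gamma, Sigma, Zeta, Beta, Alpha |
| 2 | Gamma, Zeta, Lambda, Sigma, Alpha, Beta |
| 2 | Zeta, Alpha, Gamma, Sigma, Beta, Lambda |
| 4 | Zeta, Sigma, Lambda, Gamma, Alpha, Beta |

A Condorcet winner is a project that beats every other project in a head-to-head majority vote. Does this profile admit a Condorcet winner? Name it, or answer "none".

Zeta

Head-to-head results (15 reviewers):
Sigma vs Alpha: 3+1+3+2+4 = 13 for Sigma, 2 for Alpha — Sigma by 13–2.
Sigma vs Zeta: Sigma is ranked higher on 3+3 = 6 ballots, Zeta on 9. Zeta wins 9–6.
Sigma vs Lambda: 3+2+4 = 9 for Sigma, 6 for Lambda — Sigma by 9–6.
Sigma vs Gamma: Sigma preferred on 3+4 = 7 ballots; Gamma wins 8–7.
Sigma vs Beta: 3+3+2+2+4 = 14 for Sigma, 1 for Beta — Sigma by 14–1.
Alpha vs Zeta: 3 to 12, Zeta.
Alpha vs Lambda: Alpha is ranked higher on 3+2 = 5 ballots, Lambda on 10. Lambda wins 10–5.
Alpha vs Gamma: Alpha is ranked higher on 3+2 = 5 ballots, Gamma on 10. Gamma wins 10–5.
Alpha vs Beta: Alpha is ranked higher on 3+2+2+4 = 11 ballots, Beta on 4. Alpha wins 11–4.
Zeta vs Lambda: Zeta is ranked higher on 3+2+2+4 = 11 ballots, Lambda on 4. Zeta wins 11–4.
Zeta vs Gamma: Zeta preferred on 3+2+4 = 9 ballots; Zeta wins 9–6.
Zeta vs Beta: Zeta is ranked higher on 3+1+3+2+2+4 = 15 ballots, Beta on 0. Zeta wins 15–0.
Lambda vs Gamma: Lambda preferred on 3+1+3+4 = 11 ballots; Lambda wins 11–4.
Lambda vs Beta: 1+3+2+4 = 10 for Lambda, 5 for Beta — Lambda by 10–5.
Gamma vs Beta: Gamma preferred on 1+3+2+2+4 = 12 ballots; Gamma wins 12–3.
Zeta defeats every rival head-to-head and is the Condorcet winner.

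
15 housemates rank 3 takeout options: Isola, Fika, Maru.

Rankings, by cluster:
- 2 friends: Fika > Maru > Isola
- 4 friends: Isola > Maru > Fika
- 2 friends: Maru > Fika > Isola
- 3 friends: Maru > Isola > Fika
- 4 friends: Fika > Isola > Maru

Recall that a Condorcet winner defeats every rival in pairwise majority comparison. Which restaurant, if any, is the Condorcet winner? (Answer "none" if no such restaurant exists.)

Pairwise majorities:
Isola vs Fika: Isola preferred on 4+3 = 7 ballots; Fika wins 8–7.
Isola vs Maru: 8 to 7, Isola.
Fika vs Maru: 2+4 = 6 for Fika, 9 for Maru — Maru by 9–6.
Every restaurant loses at least once (Isola loses to Fika; Fika loses to Maru; Maru loses to Isola). The majority relation contains the cycle Isola beats Maru beats Fika beats Isola, so there is no Condorcet winner.

none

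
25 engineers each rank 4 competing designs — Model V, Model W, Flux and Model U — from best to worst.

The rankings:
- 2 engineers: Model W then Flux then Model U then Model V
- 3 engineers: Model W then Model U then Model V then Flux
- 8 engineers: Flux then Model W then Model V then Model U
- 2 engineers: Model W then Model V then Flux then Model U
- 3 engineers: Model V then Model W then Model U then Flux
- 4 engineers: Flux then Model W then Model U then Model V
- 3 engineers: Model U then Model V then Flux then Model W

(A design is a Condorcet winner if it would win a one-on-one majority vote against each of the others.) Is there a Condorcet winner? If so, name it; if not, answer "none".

Pairwise majorities:
Model V–Model W: Model W 19–6.
Model V vs Flux: Flux wins 14–11.
Model V vs Model U: Model V wins 13–12.
Model W–Flux: Flux 15–10.
Model W vs Model U: Model W wins 22–3.
Flux–Model U: Flux 16–9.
Flux beats each of Model V, Model W, Model U — Flux is the Condorcet winner.

Flux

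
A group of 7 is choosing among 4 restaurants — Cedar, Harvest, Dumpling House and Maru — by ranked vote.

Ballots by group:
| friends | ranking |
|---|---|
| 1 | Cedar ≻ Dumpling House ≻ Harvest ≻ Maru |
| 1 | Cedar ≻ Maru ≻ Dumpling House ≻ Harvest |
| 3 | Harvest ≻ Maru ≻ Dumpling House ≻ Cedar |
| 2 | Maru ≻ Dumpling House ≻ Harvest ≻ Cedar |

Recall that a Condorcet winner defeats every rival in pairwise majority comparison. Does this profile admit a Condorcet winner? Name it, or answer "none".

none

Check each pair by majority over 7 ballots:
Cedar–Harvest: Harvest 5–2.
Cedar vs Dumpling House: 1+1 = 2 for Cedar, 5 for Dumpling House — Dumpling House by 5–2.
Cedar vs Maru: Maru, 5–2.
Harvest vs Dumpling House: Dumpling House, 4–3.
Harvest vs Maru: Harvest wins 4–3.
Dumpling House vs Maru: Dumpling House preferred on 1 ballot; Maru wins 6–1.
No restaurant is unbeaten: Cedar loses to Harvest; Harvest loses to Dumpling House; Dumpling House loses to Maru; Maru loses to Harvest. In particular Harvest → Maru → Dumpling House → Harvest is a majority cycle — no Condorcet winner exists.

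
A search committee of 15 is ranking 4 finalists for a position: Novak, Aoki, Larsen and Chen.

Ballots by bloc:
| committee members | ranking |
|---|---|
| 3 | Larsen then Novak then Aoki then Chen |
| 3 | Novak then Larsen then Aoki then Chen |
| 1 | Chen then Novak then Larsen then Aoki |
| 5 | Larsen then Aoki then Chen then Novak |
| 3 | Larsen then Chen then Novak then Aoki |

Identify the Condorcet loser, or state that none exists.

none

Head-to-head results (15 committee members):
Novak vs Aoki: 10 to 5, Novak.
Novak vs Larsen: Novak is ranked higher on 3+1 = 4 ballots, Larsen on 11. Larsen wins 11–4.
Novak vs Chen: Novak is ranked higher on 3+3 = 6 ballots, Chen on 9. Chen wins 9–6.
Aoki vs Larsen: Larsen, 15–0.
Aoki vs Chen: Aoki, 11–4.
Larsen vs Chen: Larsen is ranked higher on 3+3+5+3 = 14 ballots, Chen on 1. Larsen wins 14–1.
Every candidate wins at least one matchup (Novak beats Aoki; Aoki beats Chen; Larsen beats Novak; Chen beats Novak), so there is no Condorcet loser.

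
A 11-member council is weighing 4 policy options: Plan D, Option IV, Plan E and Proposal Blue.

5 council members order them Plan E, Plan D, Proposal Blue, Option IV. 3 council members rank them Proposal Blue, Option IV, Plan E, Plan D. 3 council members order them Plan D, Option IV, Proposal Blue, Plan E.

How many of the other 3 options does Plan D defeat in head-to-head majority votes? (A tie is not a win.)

2

Plan D against each rival (11 council members):
Plan D vs Option IV: Plan D wins 8–3.
Plan D vs Plan E: Plan E wins 8–3.
Plan D vs Proposal Blue: Plan D, 8–3.
Plan D beats Option IV, Proposal Blue; loses to Plan E — 2 pairwise wins.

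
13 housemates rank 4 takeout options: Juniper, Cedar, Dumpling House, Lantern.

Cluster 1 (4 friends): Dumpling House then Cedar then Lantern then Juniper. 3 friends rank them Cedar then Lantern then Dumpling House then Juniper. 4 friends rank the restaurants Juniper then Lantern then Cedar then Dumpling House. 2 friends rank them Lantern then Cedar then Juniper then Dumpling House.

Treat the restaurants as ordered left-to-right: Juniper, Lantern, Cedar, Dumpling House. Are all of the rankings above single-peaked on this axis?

yes

Axis positions: Juniper=1, Lantern=2, Cedar=3, Dumpling House=4.
Cluster 1 (peak Dumpling House at position 4): ranking walks positions 4-3-2-1, expanding outward from the peak — single-peaked.
Cluster 2 (peak Cedar at position 3): ranking walks positions 3-2-4-1, expanding outward from the peak — single-peaked.
Cluster 3 (peak Juniper at position 1): ranking walks positions 1-2-3-4, expanding outward from the peak — single-peaked.
Cluster 4 (peak Lantern at position 2): ranking walks positions 2-3-1-4, expanding outward from the peak — single-peaked.
Every ranking is single-peaked on this axis.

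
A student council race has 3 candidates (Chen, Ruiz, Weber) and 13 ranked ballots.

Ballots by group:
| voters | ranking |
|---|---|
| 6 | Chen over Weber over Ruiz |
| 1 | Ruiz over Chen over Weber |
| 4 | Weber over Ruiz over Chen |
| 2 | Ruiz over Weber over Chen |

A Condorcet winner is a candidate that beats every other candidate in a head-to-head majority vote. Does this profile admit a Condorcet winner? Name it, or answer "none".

Check each pair by majority over 13 ballots:
Chen vs Ruiz: Ruiz wins 7–6.
Chen–Weber: Chen 7–6.
Ruiz vs Weber: Weber, 10–3.
Every candidate loses at least once (Chen loses to Ruiz; Ruiz loses to Weber; Weber loses to Chen). The majority relation contains the cycle Chen > Weber > Ruiz > Chen, so there is no Condorcet winner.

none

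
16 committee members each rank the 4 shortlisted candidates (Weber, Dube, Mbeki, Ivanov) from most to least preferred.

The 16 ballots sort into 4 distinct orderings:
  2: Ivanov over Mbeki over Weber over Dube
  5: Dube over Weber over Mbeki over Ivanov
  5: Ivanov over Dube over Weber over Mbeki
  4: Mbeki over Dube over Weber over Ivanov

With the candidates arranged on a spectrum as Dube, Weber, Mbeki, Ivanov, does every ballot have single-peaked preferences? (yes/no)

Axis positions: Dube=1, Weber=2, Mbeki=3, Ivanov=4.
Group 1 (peak Ivanov at position 4): ranking walks positions 4-3-2-1, expanding outward from the peak — single-peaked.
Group 2 (peak Dube at position 1): ranking walks positions 1-2-3-4, expanding outward from the peak — single-peaked.
Group 3: ranking walks positions 4-1-2-3; Dube is ranked above Mbeki even though Mbeki lies between Dube and the peak Ivanov on the axis — preferences dip and rise again. Not single-peaked.
Group 4: ranking walks positions 3-1-2-4; Dube is ranked above Weber even though Weber lies between Dube and the peak Mbeki on the axis — preferences dip and rise again. Not single-peaked.
Group 3 violates single-peakedness, so the profile is not single-peaked on this axis.

no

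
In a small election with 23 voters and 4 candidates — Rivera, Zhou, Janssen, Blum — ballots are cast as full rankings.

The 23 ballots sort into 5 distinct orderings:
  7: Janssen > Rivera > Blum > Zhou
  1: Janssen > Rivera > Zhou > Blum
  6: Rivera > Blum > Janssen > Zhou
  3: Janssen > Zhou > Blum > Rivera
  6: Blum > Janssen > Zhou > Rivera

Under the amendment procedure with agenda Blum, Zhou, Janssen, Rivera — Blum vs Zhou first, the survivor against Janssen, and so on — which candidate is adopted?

Round 1: Blum vs Zhou — 19–4, Blum advances.
Round 2: Blum vs Janssen — 12–11, Blum advances.
Round 3: Blum vs Rivera — 9–14, Rivera advances.
The agenda winner is Rivera.

Rivera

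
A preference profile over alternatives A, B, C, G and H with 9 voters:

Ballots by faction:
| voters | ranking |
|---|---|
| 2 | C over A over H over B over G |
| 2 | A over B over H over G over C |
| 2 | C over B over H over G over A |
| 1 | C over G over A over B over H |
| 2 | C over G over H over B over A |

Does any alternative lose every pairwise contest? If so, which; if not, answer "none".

none

Pairwise majorities:
A vs B: A preferred on 2+2+1 = 5 ballots; A wins 5–4.
A vs C: 2 for A, 7 for C — C by 7–2.
A vs G: 2+2 = 4 for A, 5 for G — G by 5–4.
A vs H: A, 5–4.
B vs C: 2 to 7, C.
B vs G: B is ranked higher on 2+2+2 = 6 ballots, G on 3. B wins 6–3.
B–H: B 5–4.
C vs G: C preferred on 2+2+1+2 = 7 ballots; C wins 7–2.
C vs H: C wins 7–2.
G vs H: 1+2 = 3 for G, 6 for H — H by 6–3.
No alternative is winless: A beats B; B beats G; C beats A; G beats A; H beats G. There is no Condorcet loser.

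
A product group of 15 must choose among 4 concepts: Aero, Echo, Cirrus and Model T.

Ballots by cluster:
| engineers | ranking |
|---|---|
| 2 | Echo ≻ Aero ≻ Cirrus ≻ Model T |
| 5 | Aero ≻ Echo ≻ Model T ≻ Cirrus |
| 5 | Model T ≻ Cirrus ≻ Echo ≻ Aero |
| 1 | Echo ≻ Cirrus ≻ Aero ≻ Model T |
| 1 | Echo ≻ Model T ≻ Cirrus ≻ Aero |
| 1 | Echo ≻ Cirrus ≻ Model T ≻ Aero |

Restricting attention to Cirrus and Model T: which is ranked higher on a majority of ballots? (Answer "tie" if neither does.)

Ballots ranking Cirrus above Model T: 2 + 1 + 1 = 4.
Ballots ranking Model T above Cirrus: 15 − 4 = 11.
Model T wins the head-to-head 11–4.

Model T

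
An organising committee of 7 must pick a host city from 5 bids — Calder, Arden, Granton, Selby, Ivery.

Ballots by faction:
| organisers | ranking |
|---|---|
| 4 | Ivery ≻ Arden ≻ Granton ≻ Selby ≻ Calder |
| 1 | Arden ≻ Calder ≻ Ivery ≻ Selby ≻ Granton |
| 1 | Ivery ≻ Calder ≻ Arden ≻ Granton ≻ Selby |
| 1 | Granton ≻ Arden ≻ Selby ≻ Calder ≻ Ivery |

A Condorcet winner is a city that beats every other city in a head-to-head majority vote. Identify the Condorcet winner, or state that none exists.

Ivery

Check each pair by majority over 7 ballots:
Calder–Arden: Arden 6–1.
Calder vs Granton: Granton wins 5–2.
Calder–Selby: Selby 5–2.
Calder vs Ivery: Ivery wins 5–2.
Arden vs Granton: Arden wins 6–1.
Arden–Selby: Arden 7–0.
Arden–Ivery: Ivery 5–2.
Granton vs Selby: Granton, 6–1.
Granton vs Ivery: Ivery, 6–1.
Selby vs Ivery: Ivery, 6–1.
Ivery beats each of Calder, Arden, Granton, Selby — Ivery is the Condorcet winner.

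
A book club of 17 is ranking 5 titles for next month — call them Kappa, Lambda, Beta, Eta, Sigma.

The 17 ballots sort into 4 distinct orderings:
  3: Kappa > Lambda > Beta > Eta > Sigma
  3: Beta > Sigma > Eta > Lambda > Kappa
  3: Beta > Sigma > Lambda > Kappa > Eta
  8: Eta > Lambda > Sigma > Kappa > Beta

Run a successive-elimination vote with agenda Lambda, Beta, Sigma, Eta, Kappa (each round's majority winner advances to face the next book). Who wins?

Round 1: Lambda vs Beta — 11–6, Lambda advances.
Round 2: Lambda vs Sigma — 11–6, Lambda advances.
Round 3: Lambda vs Eta — 6–11, Eta advances.
Round 4: Eta vs Kappa — 11–6, Eta advances.
The agenda winner is Eta.

Eta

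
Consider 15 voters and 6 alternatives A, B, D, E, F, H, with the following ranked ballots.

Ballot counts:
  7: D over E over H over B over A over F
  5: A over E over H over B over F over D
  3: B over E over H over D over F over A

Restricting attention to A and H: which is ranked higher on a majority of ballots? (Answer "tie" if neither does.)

Ballots ranking A above H: 5.
Ballots ranking H above A: 15 − 5 = 10.
H wins the head-to-head 10–5.

H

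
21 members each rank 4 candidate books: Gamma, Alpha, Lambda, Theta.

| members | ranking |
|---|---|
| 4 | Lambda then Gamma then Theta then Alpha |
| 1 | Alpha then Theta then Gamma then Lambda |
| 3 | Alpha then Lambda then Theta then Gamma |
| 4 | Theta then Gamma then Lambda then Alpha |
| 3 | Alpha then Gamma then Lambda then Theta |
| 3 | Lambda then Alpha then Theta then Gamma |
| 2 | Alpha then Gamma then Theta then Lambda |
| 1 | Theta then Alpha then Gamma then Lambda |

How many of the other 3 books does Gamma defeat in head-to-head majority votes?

1

Gamma against each rival (21 members):
Gamma vs Alpha: Alpha wins 13–8.
Gamma–Lambda: Gamma 11–10.
Gamma vs Theta: Gamma is ranked higher on 4+3+2 = 9 ballots, Theta on 12. Theta wins 12–9.
Gamma beats Lambda; loses to Alpha, Theta — 1 pairwise win.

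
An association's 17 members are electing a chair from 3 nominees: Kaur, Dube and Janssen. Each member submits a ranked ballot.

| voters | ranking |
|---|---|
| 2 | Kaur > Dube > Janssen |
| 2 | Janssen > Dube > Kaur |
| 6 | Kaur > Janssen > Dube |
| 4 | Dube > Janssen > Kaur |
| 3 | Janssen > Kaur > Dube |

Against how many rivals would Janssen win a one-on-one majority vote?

Janssen against each rival (17 voters):
Janssen vs Kaur: Janssen wins 9–8.
Janssen vs Dube: Janssen wins 11–6.
Janssen beats Kaur, Dube — 2 pairwise wins.

2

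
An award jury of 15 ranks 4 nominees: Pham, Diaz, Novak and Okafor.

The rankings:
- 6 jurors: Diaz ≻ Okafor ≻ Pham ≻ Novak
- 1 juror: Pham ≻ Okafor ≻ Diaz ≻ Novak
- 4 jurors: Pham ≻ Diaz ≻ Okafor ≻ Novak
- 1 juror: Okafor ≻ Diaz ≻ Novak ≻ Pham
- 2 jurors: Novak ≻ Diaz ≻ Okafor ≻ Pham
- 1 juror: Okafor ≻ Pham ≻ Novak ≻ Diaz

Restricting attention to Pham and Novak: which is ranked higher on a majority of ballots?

Ballots ranking Pham above Novak: 6 + 1 + 4 + 1 = 12.
Ballots ranking Novak above Pham: 15 − 12 = 3.
Pham wins the head-to-head 12–3.

Pham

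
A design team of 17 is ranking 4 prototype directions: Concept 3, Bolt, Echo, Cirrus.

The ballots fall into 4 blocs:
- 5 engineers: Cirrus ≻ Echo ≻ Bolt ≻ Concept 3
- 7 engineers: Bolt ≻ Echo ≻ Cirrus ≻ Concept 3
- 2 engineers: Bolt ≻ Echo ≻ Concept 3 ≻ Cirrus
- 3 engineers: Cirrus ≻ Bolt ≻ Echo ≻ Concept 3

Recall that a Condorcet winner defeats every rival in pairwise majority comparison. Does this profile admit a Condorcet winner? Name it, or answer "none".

Pairwise majorities:
Concept 3 vs Bolt: Bolt wins 17–0.
Concept 3–Echo: Echo 17–0.
Concept 3 vs Cirrus: Cirrus wins 15–2.
Bolt vs Echo: Bolt wins 12–5.
Bolt–Cirrus: Bolt 9–8.
Echo vs Cirrus: Echo, 9–8.
Bolt wins every pairwise contest, so Bolt is the Condorcet winner.

Bolt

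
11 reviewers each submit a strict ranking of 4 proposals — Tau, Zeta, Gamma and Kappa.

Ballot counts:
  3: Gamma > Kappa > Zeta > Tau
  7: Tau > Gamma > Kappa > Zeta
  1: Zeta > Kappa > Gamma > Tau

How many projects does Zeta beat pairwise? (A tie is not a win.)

Zeta against each rival (11 reviewers):
Zeta vs Tau: Zeta preferred on 3+1 = 4 ballots; Tau wins 7–4.
Zeta–Gamma: Gamma 10–1.
Zeta vs Kappa: 1 to 10, Kappa.
Zeta beats no one; loses to Tau, Gamma, Kappa — 0 pairwise wins.

0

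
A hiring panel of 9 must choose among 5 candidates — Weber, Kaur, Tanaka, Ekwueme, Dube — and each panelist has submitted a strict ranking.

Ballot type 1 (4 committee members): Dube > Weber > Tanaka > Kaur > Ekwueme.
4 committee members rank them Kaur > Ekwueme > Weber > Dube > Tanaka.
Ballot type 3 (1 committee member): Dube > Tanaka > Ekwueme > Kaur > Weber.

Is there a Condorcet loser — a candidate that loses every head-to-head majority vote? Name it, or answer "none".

none

Head-to-head results (9 committee members):
Weber–Kaur: Kaur 5–4.
Weber vs Tanaka: 8 to 1, Weber.
Weber vs Ekwueme: 4 for Weber, 5 for Ekwueme — Ekwueme by 5–4.
Weber vs Dube: Dube, 5–4.
Kaur vs Tanaka: 4 to 5, Tanaka.
Kaur vs Ekwueme: Kaur is ranked higher on 4+4 = 8 ballots, Ekwueme on 1. Kaur wins 8–1.
Kaur vs Dube: Dube wins 5–4.
Tanaka vs Ekwueme: Tanaka, 5–4.
Tanaka vs Dube: Tanaka preferred on 0 ballots; Dube wins 9–0.
Ekwueme vs Dube: Ekwueme preferred on 4 ballots; Dube wins 5–4.
No candidate is winless: Weber beats Tanaka; Kaur beats Weber; Tanaka beats Kaur; Ekwueme beats Weber; Dube beats Weber. There is no Condorcet loser.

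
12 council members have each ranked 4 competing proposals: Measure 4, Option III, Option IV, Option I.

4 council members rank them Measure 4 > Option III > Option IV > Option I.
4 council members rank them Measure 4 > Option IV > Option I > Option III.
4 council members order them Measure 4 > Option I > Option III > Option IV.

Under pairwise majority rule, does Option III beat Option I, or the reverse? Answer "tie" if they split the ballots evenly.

Ballots ranking Option III above Option I: 4.
Ballots ranking Option I above Option III: 12 − 4 = 8.
Option I wins the head-to-head 8–4.

Option I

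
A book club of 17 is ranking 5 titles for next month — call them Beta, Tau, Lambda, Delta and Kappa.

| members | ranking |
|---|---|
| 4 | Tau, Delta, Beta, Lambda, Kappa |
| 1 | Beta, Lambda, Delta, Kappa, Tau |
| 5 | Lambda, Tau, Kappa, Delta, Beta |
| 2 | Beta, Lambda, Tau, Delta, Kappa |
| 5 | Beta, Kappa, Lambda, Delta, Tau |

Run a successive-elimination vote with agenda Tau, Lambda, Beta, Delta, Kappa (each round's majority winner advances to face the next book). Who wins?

Round 1: Tau vs Lambda — 4–13, Lambda advances.
Round 2: Lambda vs Beta — 5–12, Beta advances.
Round 3: Beta vs Delta — 8–9, Delta advances.
Round 4: Delta vs Kappa — 7–10, Kappa advances.
Kappa survives the agenda.

Kappa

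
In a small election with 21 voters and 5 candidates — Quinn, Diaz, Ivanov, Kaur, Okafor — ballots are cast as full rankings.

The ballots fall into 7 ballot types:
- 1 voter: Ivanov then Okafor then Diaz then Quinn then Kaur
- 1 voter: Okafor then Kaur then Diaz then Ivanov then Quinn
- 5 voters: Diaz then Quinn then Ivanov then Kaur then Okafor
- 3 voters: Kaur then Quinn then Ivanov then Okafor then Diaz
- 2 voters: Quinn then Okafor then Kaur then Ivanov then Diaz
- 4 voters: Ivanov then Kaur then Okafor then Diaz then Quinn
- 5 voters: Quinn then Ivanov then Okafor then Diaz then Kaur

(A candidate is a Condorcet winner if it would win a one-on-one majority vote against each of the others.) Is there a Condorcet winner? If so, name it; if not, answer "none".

none

Head-to-head results (21 voters):
Quinn–Diaz: Diaz 11–10.
Quinn vs Ivanov: Quinn, 15–6.
Quinn–Kaur: Quinn 13–8.
Quinn vs Okafor: Quinn, 15–6.
Diaz vs Ivanov: Ivanov wins 15–6.
Diaz–Kaur: Diaz 11–10.
Diaz–Okafor: Okafor 16–5.
Ivanov–Kaur: Ivanov 15–6.
Ivanov–Okafor: Ivanov 18–3.
Kaur vs Okafor: Kaur, 12–9.
Every candidate loses at least once (Quinn loses to Diaz; Diaz loses to Ivanov; Ivanov loses to Quinn; Kaur loses to Quinn; Okafor loses to Quinn). The majority relation contains the cycle Quinn beats Ivanov beats Diaz beats Quinn, so there is no Condorcet winner.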